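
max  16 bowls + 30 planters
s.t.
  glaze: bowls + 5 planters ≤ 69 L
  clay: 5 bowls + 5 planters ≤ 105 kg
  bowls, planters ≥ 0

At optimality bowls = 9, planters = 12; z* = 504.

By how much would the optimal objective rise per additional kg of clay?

2.5

Both glaze and clay are binding at x*.
Dual feasibility on the basic columns requires 1·y_glaze + 5·y_clay = 16, 5·y_glaze + 5·y_clay = 30.
This yields shadow prices y_glaze = 3.5, y_clay = 2.5.
Shadow price of clay = 2.5.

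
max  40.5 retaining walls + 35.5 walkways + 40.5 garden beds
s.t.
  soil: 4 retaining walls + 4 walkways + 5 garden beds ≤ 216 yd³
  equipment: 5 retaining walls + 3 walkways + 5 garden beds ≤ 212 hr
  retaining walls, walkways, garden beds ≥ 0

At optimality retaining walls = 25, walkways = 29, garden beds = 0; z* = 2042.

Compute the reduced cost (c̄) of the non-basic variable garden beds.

At the optimum: soil uses 216 of 216 (binding); equipment uses 212 of 212 (binding).
Dual feasibility on the basic columns requires 4·y_soil + 5·y_equipment = 40.5, 4·y_soil + 3·y_equipment = 35.5.
Solving: y_soil = 7, y_equipment = 2.5.
Reduced cost of garden beds: c₃ − yᵀa₃ = 40.5 − (7·5 + 2.5·5) = 40.5 − 47.5 = -7.

-7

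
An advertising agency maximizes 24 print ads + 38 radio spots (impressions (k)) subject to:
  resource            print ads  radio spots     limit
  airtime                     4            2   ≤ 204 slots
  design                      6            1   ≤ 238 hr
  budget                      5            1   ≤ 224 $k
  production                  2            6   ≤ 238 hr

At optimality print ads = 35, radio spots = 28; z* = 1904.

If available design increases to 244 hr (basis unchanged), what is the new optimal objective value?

1916

Binding: design and production. Non-binding: airtime (8 unused), budget (21 unused).
By complementary slackness, y = 0 for the non-binding constraints.
Dual feasibility on the basic columns requires 6·y_design + 2·y_production = 24, 1·y_design + 6·y_production = 38.
This yields shadow prices y_design = 2, y_production = 6.
Δz = y_design·Δb = 2 × (6) = 12, so new z* = 1904 + 12 = 1916.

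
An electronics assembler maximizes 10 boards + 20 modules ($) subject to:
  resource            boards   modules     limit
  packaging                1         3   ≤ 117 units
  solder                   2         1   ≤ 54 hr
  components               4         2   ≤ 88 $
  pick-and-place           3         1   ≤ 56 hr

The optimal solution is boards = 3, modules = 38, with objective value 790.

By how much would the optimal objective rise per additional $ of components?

1

Binding: packaging and components. Non-binding: solder (10 unused), pick-and-place (9 unused).
Slack constraints have shadow price 0 (complementary slackness).
Dual feasibility on the basic columns requires 1·y_packaging + 4·y_components = 10, 3·y_packaging + 2·y_components = 20.
Solving: y_packaging = 6, y_components = 1.
Shadow price of components = 1.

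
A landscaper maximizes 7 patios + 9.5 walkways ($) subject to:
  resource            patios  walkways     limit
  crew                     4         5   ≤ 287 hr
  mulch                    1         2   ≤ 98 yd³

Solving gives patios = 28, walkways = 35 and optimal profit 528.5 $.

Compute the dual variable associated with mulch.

Both crew and mulch are binding at x*.
The binding rows give the dual system: 4·y_crew + 1·y_mulch = 7 and 5·y_crew + 2·y_mulch = 9.5.
This yields shadow prices y_crew = 1.5, y_mulch = 1.
Shadow price of mulch = 1.

1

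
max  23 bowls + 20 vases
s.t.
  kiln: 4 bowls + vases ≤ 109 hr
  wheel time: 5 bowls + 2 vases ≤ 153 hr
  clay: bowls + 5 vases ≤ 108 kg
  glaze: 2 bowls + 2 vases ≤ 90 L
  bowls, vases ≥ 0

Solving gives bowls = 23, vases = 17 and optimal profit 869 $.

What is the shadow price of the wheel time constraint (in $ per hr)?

Binding: kiln and clay. Non-binding: wheel time (4 unused), glaze (10 unused).
By complementary slackness, y = 0 for the non-binding constraints.
From A_Bᵀ y = c: 4·y_kiln + 1·y_clay = 23; 1·y_kiln + 5·y_clay = 20.
This yields shadow prices y_kiln = 5, y_clay = 3.
Shadow price of wheel time = 0.

0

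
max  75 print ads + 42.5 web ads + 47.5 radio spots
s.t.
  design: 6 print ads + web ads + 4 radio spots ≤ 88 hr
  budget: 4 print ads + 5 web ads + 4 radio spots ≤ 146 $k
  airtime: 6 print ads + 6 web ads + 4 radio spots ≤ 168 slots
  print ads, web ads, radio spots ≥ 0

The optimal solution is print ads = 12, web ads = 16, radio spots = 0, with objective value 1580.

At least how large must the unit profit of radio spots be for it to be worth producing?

Check each constraint at x*: design 88/88 (tight); budget 128/146 (slack 18); airtime 168/168 (tight).
Slack constraints have shadow price 0 (complementary slackness).
The binding rows give the dual system: 6·y_design + 6·y_airtime = 75 and 1·y_design + 6·y_airtime = 42.5.
This yields shadow prices y_design = 6.5, y_airtime = 6.
radio spots enters the basis when its profit ≥ yᵀa₃ = 6.5·4 + 6·4 = 50.

50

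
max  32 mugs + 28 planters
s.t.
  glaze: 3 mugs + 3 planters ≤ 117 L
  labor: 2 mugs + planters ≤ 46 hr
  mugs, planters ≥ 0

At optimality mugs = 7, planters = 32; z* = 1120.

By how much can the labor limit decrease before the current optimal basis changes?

7

Binding constraints: glaze, labor. The basis is B = [[3,3],[2,1]] with det -3.
Per unit decrease in labor, x* moves by d = (-1, 1).
The basis stays optimal until mugs reaches 0; allowable decrease = 7 hr.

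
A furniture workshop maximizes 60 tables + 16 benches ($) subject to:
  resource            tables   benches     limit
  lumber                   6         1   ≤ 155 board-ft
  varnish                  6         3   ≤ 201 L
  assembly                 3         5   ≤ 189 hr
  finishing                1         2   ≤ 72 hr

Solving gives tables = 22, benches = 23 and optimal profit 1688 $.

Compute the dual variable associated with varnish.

Binding: lumber and varnish. Non-binding: assembly (8 unused), finishing (4 unused).
By complementary slackness, y = 0 for the non-binding constraints.
From A_Bᵀ y = c: 6·y_lumber + 6·y_varnish = 60; 1·y_lumber + 3·y_varnish = 16.
→ y_lumber = 7 and y_varnish = 3.
Shadow price of varnish = 3.

3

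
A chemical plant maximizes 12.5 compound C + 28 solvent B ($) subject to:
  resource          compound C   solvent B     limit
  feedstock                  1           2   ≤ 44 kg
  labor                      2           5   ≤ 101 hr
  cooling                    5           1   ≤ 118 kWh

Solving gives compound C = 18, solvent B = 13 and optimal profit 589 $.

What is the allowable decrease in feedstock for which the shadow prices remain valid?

Binding constraints: feedstock, labor. The basis is B = [[1,2],[2,5]] with det 1.
Per unit decrease in feedstock, x* moves by d = (-5, 2).
The basis stays optimal until compound C reaches 0; allowable decrease = 3.6 kg.

3.6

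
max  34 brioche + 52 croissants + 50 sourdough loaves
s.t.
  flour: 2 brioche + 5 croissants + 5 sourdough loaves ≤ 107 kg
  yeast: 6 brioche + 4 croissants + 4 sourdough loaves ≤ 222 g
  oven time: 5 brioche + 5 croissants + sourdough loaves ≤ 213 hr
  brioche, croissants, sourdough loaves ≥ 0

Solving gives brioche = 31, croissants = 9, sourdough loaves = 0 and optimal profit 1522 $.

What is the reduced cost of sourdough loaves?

-2

Check each constraint at x*: flour 107/107 (tight); yeast 222/222 (tight); oven time 200/213 (slack 13).
By complementary slackness, y = 0 for the non-binding constraint.
Dual feasibility on the basic columns requires 2·y_flour + 6·y_yeast = 34, 5·y_flour + 4·y_yeast = 52.
This yields shadow prices y_flour = 8, y_yeast = 3.
Reduced cost of sourdough loaves: c₃ − yᵀa₃ = 50 − (8·5 + 3·4) = 50 − 52 = -2.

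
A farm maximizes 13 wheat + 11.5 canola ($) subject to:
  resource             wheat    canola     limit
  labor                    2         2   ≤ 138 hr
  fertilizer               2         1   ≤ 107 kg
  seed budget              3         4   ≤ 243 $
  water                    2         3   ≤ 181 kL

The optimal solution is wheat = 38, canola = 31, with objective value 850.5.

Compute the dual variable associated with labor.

5

Binding: labor and fertilizer. Non-binding: seed budget (5 unused), water (12 unused).
Since seed budget, water are not tight, their duals are 0.
The binding rows give the dual system: 2·y_labor + 2·y_fertilizer = 13 and 2·y_labor + 1·y_fertilizer = 11.5.
Solving: y_labor = 5, y_fertilizer = 1.5.
Shadow price of labor = 5.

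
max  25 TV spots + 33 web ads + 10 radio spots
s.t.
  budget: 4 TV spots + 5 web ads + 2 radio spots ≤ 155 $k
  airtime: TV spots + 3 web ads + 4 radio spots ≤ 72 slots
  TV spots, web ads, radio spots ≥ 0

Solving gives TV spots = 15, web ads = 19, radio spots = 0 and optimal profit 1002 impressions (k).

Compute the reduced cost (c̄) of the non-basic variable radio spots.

-6

Check each constraint at x*: budget 155/155 (tight); airtime 72/72 (tight).
Dual feasibility on the basic columns requires 4·y_budget + 1·y_airtime = 25, 5·y_budget + 3·y_airtime = 33.
Solving: y_budget = 6, y_airtime = 1.
Reduced cost of radio spots: c₃ − yᵀa₃ = 10 − (6·2 + 1·4) = 10 − 16 = -6.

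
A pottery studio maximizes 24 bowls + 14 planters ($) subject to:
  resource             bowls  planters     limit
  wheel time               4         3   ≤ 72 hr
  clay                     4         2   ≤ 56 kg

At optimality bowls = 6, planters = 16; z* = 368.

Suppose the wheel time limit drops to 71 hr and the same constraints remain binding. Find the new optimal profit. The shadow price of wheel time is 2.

366

Δb = -1, so new z* = 368 + (2)·(-1) = 368 − 2 = 366.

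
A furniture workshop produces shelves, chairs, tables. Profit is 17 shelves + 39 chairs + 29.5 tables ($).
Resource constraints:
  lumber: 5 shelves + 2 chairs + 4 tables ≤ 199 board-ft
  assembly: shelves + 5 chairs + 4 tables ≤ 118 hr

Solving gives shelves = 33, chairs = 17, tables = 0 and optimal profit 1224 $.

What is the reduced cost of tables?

-6.5

Both lumber and assembly are binding at x*.
The binding rows give the dual system: 5·y_lumber + 1·y_assembly = 17 and 2·y_lumber + 5·y_assembly = 39.
This yields shadow prices y_lumber = 2, y_assembly = 7.
Reduced cost of tables: c₃ − yᵀa₃ = 29.5 − (2·4 + 7·4) = 29.5 − 36 = -6.5.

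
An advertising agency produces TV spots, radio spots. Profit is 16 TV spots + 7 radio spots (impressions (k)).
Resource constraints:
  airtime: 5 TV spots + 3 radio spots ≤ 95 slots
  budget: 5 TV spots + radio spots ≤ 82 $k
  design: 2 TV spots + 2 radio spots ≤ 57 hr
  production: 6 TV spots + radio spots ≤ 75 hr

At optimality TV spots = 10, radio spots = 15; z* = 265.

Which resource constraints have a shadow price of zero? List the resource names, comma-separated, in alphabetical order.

budget, design

airtime: 95/95 (binding)
budget: 65/82 (slack 17)
design: 50/57 (slack 7)
production: 75/75 (binding)
By complementary slackness, a constraint with positive slack has shadow price 0 → budget, design.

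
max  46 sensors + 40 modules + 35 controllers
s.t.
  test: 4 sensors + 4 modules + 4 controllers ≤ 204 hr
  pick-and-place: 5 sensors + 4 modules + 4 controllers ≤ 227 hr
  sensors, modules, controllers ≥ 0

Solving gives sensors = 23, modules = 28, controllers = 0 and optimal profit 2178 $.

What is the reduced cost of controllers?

Check each constraint at x*: test 204/204 (tight); pick-and-place 227/227 (tight).
From A_Bᵀ y = c: 4·y_test + 5·y_pick-and-place = 46; 4·y_test + 4·y_pick-and-place = 40.
→ y_test = 4 and y_pick-and-place = 6.
Reduced cost of controllers: c₃ − yᵀa₃ = 35 − (4·4 + 6·4) = 35 − 40 = -5.

-5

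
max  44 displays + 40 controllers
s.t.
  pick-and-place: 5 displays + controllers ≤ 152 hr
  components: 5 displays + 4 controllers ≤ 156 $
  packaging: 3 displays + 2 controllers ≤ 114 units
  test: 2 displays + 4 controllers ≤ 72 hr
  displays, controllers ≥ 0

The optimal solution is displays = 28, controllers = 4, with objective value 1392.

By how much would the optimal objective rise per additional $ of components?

Binding: components and test. Non-binding: pick-and-place (8 unused), packaging (22 unused).
Since pick-and-place, packaging are not tight, their duals are 0.
The binding rows give the dual system: 5·y_components + 2·y_test = 44 and 4·y_components + 4·y_test = 40.
This yields shadow prices y_components = 8, y_test = 2.
Shadow price of components = 8.

8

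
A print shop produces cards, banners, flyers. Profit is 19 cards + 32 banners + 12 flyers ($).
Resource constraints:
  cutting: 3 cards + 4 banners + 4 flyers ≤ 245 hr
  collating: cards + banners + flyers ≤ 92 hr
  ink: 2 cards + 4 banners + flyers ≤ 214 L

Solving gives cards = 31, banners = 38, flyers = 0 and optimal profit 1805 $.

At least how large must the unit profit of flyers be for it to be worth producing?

17

Binding: cutting and ink. Non-binding: collating (23 unused).
Since collating is not tight, its dual is 0.
From A_Bᵀ y = c: 3·y_cutting + 2·y_ink = 19; 4·y_cutting + 4·y_ink = 32.
This yields shadow prices y_cutting = 3, y_ink = 5.
flyers enters the basis when its profit ≥ yᵀa₃ = 3·4 + 5·1 = 17.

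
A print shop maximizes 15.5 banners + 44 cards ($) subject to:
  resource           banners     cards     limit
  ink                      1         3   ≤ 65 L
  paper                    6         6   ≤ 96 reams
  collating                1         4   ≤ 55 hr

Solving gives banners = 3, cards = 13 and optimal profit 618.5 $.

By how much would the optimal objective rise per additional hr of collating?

Binding: paper and collating. Non-binding: ink (23 unused).
Slack constraints have shadow price 0 (complementary slackness).
The binding rows give the dual system: 6·y_paper + 1·y_collating = 15.5 and 6·y_paper + 4·y_collating = 44.
Solving: y_paper = 1, y_collating = 9.5.
Shadow price of collating = 9.5.

9.5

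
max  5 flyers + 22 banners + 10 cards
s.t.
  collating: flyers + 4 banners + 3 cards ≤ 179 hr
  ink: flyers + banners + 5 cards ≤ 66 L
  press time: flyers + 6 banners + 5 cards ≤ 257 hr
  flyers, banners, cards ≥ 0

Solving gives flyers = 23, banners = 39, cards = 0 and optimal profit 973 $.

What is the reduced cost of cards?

Check each constraint at x*: collating 179/179 (tight); ink 62/66 (slack 4); press time 257/257 (tight).
Since ink is not tight, its dual is 0.
The binding rows give the dual system: 1·y_collating + 1·y_press time = 5 and 4·y_collating + 6·y_press time = 22.
→ y_collating = 4 and y_press time = 1.
Reduced cost of cards: c₃ − yᵀa₃ = 10 − (4·3 + 1·5) = 10 − 17 = -7.

-7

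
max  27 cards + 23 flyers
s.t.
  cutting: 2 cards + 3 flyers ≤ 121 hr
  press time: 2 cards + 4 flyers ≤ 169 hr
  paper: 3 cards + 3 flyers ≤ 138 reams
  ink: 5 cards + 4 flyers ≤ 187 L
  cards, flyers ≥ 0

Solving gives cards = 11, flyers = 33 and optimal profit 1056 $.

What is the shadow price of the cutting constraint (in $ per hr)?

At the optimum: cutting uses 121 of 121 (binding); press time uses 154 of 169 (slack = 15); paper uses 132 of 138 (slack = 6); ink uses 187 of 187 (binding).
By complementary slackness, y = 0 for the non-binding constraints.
From A_Bᵀ y = c: 2·y_cutting + 5·y_ink = 27; 3·y_cutting + 4·y_ink = 23.
→ y_cutting = 1 and y_ink = 5.
Shadow price of cutting = 1.

1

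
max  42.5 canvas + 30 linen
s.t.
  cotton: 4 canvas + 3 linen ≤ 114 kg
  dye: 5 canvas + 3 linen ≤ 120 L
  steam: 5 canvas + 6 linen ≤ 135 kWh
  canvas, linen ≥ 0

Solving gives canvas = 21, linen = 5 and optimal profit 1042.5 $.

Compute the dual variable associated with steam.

Binding: dye and steam. Non-binding: cotton (15 unused).
Slack constraints have shadow price 0 (complementary slackness).
The binding rows give the dual system: 5·y_dye + 5·y_steam = 42.5 and 3·y_dye + 6·y_steam = 30.
→ y_dye = 7 and y_steam = 1.5.
Shadow price of steam = 1.5.

1.5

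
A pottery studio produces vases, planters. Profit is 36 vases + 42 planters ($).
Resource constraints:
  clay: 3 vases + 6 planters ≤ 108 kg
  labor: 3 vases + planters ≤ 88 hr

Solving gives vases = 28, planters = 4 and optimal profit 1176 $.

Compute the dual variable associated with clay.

6

Check each constraint at x*: clay 108/108 (tight); labor 88/88 (tight).
From A_Bᵀ y = c: 3·y_clay + 3·y_labor = 36; 6·y_clay + 1·y_labor = 42.
This yields shadow prices y_clay = 6, y_labor = 6.
Shadow price of clay = 6.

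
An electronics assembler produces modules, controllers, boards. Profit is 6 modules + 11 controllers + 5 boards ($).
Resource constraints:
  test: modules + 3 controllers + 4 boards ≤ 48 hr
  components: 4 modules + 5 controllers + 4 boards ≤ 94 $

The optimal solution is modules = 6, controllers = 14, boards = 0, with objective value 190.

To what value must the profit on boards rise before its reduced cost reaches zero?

12

At the optimum: test uses 48 of 48 (binding); components uses 94 of 94 (binding).
From A_Bᵀ y = c: 1·y_test + 4·y_components = 6; 3·y_test + 5·y_components = 11.
Solving: y_test = 2, y_components = 1.
boards enters the basis when its profit ≥ yᵀa₃ = 2·4 + 1·4 = 12.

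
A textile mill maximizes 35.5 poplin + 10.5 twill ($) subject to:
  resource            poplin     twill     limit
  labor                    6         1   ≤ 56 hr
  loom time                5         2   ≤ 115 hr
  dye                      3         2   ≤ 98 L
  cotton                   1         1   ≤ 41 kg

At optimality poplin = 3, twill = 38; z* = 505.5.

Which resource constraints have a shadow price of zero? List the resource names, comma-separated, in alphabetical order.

dye, loom time

labor: 56/56 (binding)
loom time: 91/115 (slack 24)
dye: 85/98 (slack 13)
cotton: 41/41 (binding)
By complementary slackness, a constraint with positive slack has shadow price 0 → dye, loom time.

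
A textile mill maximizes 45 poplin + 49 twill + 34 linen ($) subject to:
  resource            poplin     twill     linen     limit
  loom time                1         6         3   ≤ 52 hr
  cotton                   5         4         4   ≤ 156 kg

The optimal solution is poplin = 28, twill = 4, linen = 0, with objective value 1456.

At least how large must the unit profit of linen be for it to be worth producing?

Check each constraint at x*: loom time 52/52 (tight); cotton 156/156 (tight).
From A_Bᵀ y = c: 1·y_loom time + 5·y_cotton = 45; 6·y_loom time + 4·y_cotton = 49.
→ y_loom time = 2.5 and y_cotton = 8.5.
linen enters the basis when its profit ≥ yᵀa₃ = 2.5·3 + 8.5·4 = 41.5.

41.5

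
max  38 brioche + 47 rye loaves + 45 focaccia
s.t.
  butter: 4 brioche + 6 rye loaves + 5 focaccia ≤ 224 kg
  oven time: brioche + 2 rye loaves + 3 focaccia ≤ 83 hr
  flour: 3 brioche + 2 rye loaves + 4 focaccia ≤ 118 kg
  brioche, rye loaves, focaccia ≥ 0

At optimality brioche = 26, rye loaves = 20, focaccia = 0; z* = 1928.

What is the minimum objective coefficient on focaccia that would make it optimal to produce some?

At the optimum: butter uses 224 of 224 (binding); oven time uses 66 of 83 (slack = 17); flour uses 118 of 118 (binding).
Since oven time is not tight, its dual is 0.
From A_Bᵀ y = c: 4·y_butter + 3·y_flour = 38; 6·y_butter + 2·y_flour = 47.
→ y_butter = 6.5 and y_flour = 4.
focaccia enters the basis when its profit ≥ yᵀa₃ = 6.5·5 + 4·4 = 48.5.

48.5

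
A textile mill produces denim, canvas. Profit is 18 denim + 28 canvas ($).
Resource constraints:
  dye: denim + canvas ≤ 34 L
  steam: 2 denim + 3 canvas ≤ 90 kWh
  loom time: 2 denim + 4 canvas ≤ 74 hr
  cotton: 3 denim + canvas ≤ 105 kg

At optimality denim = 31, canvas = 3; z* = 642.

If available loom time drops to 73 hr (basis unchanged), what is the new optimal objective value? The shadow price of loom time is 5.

637

Δb = -1, so new z* = 642 + (5)·(-1) = 642 − 5 = 637.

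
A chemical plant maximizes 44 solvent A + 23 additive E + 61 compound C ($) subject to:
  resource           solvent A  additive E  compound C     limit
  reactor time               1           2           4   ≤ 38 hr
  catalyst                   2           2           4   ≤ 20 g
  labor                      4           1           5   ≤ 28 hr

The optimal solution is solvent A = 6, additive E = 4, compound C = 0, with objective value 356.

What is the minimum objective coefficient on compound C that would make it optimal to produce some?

67

Binding: catalyst and labor. Non-binding: reactor time (24 unused).
Slack constraints have shadow price 0 (complementary slackness).
Dual feasibility on the basic columns requires 2·y_catalyst + 4·y_labor = 44, 2·y_catalyst + 1·y_labor = 23.
→ y_catalyst = 8 and y_labor = 7.
compound C enters the basis when its profit ≥ yᵀa₃ = 8·4 + 7·5 = 67.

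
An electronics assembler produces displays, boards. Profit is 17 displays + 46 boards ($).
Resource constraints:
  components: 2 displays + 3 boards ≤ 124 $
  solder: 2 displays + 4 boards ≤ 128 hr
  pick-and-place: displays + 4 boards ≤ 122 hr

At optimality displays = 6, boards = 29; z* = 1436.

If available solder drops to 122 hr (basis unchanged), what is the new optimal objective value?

Check each constraint at x*: components 99/124 (slack 25); solder 128/128 (tight); pick-and-place 122/122 (tight).
By complementary slackness, y = 0 for the non-binding constraint.
Dual feasibility on the basic columns requires 2·y_solder + 1·y_pick-and-place = 17, 4·y_solder + 4·y_pick-and-place = 46.
Solving: y_solder = 5.5, y_pick-and-place = 6.
Δz = y_solder·Δb = 5.5 × (-6) = -33, so new z* = 1436 − 33 = 1403.

1403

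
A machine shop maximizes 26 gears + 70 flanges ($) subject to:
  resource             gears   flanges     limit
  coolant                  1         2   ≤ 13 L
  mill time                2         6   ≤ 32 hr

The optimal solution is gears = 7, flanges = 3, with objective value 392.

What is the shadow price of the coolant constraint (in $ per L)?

8

Both coolant and mill time are binding at x*.
Dual feasibility on the basic columns requires 1·y_coolant + 2·y_mill time = 26, 2·y_coolant + 6·y_mill time = 70.
→ y_coolant = 8 and y_mill time = 9.
Shadow price of coolant = 8.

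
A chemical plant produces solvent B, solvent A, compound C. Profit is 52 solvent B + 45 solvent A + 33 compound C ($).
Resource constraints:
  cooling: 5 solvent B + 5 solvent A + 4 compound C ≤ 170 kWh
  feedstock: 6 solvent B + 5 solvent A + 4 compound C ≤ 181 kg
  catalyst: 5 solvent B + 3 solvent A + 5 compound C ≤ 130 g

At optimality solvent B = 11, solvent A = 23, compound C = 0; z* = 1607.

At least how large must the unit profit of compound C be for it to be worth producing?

Check each constraint at x*: cooling 170/170 (tight); feedstock 181/181 (tight); catalyst 124/130 (slack 6).
Since catalyst is not tight, its dual is 0.
Dual feasibility on the basic columns requires 5·y_cooling + 6·y_feedstock = 52, 5·y_cooling + 5·y_feedstock = 45.
→ y_cooling = 2 and y_feedstock = 7.
compound C enters the basis when its profit ≥ yᵀa₃ = 2·4 + 7·4 = 36.

36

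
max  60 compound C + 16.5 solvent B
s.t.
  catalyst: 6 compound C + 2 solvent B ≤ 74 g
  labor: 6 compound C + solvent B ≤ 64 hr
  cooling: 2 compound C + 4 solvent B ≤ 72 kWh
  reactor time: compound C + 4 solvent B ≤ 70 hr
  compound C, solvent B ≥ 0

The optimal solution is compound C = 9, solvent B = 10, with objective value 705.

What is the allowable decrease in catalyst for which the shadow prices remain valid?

10

Binding constraints: catalyst, labor. The basis is B = [[6,2],[6,1]] with det -6.
Per unit decrease in catalyst, x* moves by d = (0.1667, -1).
The basis stays optimal until solvent B reaches 0; allowable decrease = 10 g.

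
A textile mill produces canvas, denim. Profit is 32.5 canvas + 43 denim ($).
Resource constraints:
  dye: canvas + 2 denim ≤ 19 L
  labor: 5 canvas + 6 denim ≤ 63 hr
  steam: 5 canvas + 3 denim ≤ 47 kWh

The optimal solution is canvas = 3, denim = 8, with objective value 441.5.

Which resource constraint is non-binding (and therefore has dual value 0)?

dye: 19/19 (binding)
labor: 63/63 (binding)
steam: 39/47 (slack 8)
By complementary slackness, a constraint with positive slack has shadow price 0 → steam.

steam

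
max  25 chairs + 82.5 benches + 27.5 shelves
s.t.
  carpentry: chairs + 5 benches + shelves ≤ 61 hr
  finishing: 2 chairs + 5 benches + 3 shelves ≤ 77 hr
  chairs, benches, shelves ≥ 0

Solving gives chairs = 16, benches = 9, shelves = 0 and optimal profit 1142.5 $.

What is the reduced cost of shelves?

At the optimum: carpentry uses 61 of 61 (binding); finishing uses 77 of 77 (binding).
From A_Bᵀ y = c: 1·y_carpentry + 2·y_finishing = 25; 5·y_carpentry + 5·y_finishing = 82.5.
→ y_carpentry = 8 and y_finishing = 8.5.
Reduced cost of shelves: c₃ − yᵀa₃ = 27.5 − (8·1 + 8.5·3) = 27.5 − 33.5 = -6.

-6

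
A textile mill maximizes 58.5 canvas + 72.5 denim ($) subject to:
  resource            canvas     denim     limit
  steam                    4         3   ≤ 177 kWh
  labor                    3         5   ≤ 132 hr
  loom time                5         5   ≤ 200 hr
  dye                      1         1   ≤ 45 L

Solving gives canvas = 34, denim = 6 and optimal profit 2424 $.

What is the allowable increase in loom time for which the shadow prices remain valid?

Binding constraints: labor, loom time. The basis is B = [[3,5],[5,5]] with det -10.
Per unit increase in loom time, x* moves by d = (0.5, -0.3).
The basis stays optimal until denim reaches 0; allowable increase = 20 hr.

20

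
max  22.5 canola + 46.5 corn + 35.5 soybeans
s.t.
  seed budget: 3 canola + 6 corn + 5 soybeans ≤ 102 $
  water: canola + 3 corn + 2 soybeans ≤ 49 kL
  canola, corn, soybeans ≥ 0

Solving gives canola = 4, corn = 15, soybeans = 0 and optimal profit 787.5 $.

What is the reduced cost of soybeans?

-2.5

Both seed budget and water are binding at x*.
Dual feasibility on the basic columns requires 3·y_seed budget + 1·y_water = 22.5, 6·y_seed budget + 3·y_water = 46.5.
This yields shadow prices y_seed budget = 7, y_water = 1.5.
Reduced cost of soybeans: c₃ − yᵀa₃ = 35.5 − (7·5 + 1.5·2) = 35.5 − 38 = -2.5.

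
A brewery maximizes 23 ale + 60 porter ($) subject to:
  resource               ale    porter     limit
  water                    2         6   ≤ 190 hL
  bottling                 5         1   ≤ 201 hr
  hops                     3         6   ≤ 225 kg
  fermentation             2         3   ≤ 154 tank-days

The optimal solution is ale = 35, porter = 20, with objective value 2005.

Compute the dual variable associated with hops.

3

At the optimum: water uses 190 of 190 (binding); bottling uses 195 of 201 (slack = 6); hops uses 225 of 225 (binding); fermentation uses 130 of 154 (slack = 24).
Slack constraints have shadow price 0 (complementary slackness).
The binding rows give the dual system: 2·y_water + 3·y_hops = 23 and 6·y_water + 6·y_hops = 60.
→ y_water = 7 and y_hops = 3.
Shadow price of hops = 3.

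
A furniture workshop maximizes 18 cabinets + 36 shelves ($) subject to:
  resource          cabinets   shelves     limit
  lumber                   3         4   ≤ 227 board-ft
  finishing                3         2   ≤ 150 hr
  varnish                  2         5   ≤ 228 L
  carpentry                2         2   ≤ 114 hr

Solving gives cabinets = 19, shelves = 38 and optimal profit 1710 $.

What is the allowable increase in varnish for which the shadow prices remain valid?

Binding constraints: varnish, carpentry. The basis is B = [[2,5],[2,2]] with det -6.
Per unit increase in varnish, x* moves by d = (-0.3333, 0.3333).
The basis stays optimal until lumber becomes binding; allowable increase = 54 L.

54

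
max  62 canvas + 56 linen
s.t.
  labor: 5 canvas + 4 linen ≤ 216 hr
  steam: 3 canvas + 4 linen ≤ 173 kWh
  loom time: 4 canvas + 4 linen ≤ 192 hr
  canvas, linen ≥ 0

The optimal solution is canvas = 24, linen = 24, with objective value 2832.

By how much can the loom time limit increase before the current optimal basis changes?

2.5

Binding constraints: labor, loom time. The basis is B = [[5,4],[4,4]] with det 4.
Per unit increase in loom time, x* moves by d = (-1, 1.25).
The basis stays optimal until steam becomes binding; allowable increase = 2.5 hr.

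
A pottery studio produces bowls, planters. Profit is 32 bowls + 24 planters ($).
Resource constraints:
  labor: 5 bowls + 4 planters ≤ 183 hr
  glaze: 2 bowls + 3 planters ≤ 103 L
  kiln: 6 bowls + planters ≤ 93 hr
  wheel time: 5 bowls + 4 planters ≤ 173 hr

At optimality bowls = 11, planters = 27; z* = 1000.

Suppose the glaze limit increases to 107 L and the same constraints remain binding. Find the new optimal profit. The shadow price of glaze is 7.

1028

Δb = 4, so new z* = 1000 + (7)·(4) = 1000 + 28 = 1028.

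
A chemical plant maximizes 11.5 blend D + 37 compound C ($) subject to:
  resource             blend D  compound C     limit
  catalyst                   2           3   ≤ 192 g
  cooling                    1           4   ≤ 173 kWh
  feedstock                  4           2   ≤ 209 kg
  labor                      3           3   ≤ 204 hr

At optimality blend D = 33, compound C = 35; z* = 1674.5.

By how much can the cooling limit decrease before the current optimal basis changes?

Binding constraints: cooling, labor. The basis is B = [[1,4],[3,3]] with det -9.
Per unit decrease in cooling, x* moves by d = (0.3333, -0.3333).
The basis stays optimal until feedstock becomes binding; allowable decrease = 10.5 kWh.

10.5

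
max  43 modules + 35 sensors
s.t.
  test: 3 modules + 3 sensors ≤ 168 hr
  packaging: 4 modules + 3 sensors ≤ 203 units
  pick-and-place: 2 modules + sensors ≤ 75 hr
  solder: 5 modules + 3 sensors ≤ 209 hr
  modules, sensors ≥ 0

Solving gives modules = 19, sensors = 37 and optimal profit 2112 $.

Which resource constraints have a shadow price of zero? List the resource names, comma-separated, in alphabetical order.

test: 168/168 (binding)
packaging: 187/203 (slack 16)
pick-and-place: 75/75 (binding)
solder: 206/209 (slack 3)
By complementary slackness, a constraint with positive slack has shadow price 0 → packaging, solder.

packaging, solder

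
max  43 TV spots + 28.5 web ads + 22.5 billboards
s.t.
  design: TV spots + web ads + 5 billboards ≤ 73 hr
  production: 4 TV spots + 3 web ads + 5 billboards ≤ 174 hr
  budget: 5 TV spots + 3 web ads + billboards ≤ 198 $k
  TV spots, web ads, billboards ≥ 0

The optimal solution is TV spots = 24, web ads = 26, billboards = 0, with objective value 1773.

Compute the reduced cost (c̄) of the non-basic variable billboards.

-5

Binding: production and budget. Non-binding: design (23 unused).
By complementary slackness, y = 0 for the non-binding constraint.
Dual feasibility on the basic columns requires 4·y_production + 5·y_budget = 43, 3·y_production + 3·y_budget = 28.5.
Solving: y_production = 4.5, y_budget = 5.
Reduced cost of billboards: c₃ − yᵀa₃ = 22.5 − (4.5·5 + 5·1) = 22.5 − 27.5 = -5.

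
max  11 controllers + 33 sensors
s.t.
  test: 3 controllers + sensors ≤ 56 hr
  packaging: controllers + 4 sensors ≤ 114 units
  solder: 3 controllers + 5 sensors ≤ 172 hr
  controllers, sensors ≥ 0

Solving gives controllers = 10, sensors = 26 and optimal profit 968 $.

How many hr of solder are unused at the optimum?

solder used = 3·10 + 5·26 = 160; slack = 172 − 160 = 12.

12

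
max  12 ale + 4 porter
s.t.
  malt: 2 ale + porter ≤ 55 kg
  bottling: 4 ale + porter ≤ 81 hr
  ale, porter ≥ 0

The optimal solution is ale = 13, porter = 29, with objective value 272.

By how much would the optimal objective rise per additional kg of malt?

Both malt and bottling are binding at x*.
Dual feasibility on the basic columns requires 2·y_malt + 4·y_bottling = 12, 1·y_malt + 1·y_bottling = 4.
Solving: y_malt = 2, y_bottling = 2.
Shadow price of malt = 2.

2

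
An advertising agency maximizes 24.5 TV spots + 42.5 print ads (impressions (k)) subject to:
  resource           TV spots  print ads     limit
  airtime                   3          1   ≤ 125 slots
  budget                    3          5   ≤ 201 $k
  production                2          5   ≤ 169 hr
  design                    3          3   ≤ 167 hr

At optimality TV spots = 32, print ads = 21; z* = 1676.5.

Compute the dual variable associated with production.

Binding: budget and production. Non-binding: airtime (8 unused), design (8 unused).
Since airtime, design are not tight, their duals are 0.
From A_Bᵀ y = c: 3·y_budget + 2·y_production = 24.5; 5·y_budget + 5·y_production = 42.5.
This yields shadow prices y_budget = 7.5, y_production = 1.
Shadow price of production = 1.

1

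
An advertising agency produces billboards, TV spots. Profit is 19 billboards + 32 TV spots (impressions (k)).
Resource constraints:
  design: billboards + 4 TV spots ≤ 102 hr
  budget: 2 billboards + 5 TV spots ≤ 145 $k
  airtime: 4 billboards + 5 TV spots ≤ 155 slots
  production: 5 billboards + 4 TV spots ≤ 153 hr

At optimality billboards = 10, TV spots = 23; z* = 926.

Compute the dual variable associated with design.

3

Check each constraint at x*: design 102/102 (tight); budget 135/145 (slack 10); airtime 155/155 (tight); production 142/153 (slack 11).
Since budget, production are not tight, their duals are 0.
From A_Bᵀ y = c: 1·y_design + 4·y_airtime = 19; 4·y_design + 5·y_airtime = 32.
→ y_design = 3 and y_airtime = 4.
Shadow price of design = 3.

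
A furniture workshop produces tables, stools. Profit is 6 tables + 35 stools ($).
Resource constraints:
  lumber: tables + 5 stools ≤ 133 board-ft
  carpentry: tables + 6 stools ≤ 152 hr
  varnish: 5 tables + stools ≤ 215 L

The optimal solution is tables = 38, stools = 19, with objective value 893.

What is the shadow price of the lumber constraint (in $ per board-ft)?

1

At the optimum: lumber uses 133 of 133 (binding); carpentry uses 152 of 152 (binding); varnish uses 209 of 215 (slack = 6).
Slack constraints have shadow price 0 (complementary slackness).
Dual feasibility on the basic columns requires 1·y_lumber + 1·y_carpentry = 6, 5·y_lumber + 6·y_carpentry = 35.
Solving: y_lumber = 1, y_carpentry = 5.
Shadow price of lumber = 1.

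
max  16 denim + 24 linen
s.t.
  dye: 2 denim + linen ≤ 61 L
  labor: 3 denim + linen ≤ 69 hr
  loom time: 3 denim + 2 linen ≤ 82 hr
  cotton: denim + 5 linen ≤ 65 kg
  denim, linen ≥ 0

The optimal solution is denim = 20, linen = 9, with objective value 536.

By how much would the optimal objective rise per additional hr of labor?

4

At the optimum: dye uses 49 of 61 (slack = 12); labor uses 69 of 69 (binding); loom time uses 78 of 82 (slack = 4); cotton uses 65 of 65 (binding).
Since dye, loom time are not tight, their duals are 0.
From A_Bᵀ y = c: 3·y_labor + 1·y_cotton = 16; 1·y_labor + 5·y_cotton = 24.
This yields shadow prices y_labor = 4, y_cotton = 4.
Shadow price of labor = 4.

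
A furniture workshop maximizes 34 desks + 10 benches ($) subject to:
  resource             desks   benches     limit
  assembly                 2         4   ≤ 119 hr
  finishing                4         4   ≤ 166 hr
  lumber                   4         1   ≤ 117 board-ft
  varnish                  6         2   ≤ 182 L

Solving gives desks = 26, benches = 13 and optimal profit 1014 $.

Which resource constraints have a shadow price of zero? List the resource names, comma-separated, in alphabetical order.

assembly: 104/119 (slack 15)
finishing: 156/166 (slack 10)
lumber: 117/117 (binding)
varnish: 182/182 (binding)
By complementary slackness, a constraint with positive slack has shadow price 0 → assembly, finishing.

assembly, finishing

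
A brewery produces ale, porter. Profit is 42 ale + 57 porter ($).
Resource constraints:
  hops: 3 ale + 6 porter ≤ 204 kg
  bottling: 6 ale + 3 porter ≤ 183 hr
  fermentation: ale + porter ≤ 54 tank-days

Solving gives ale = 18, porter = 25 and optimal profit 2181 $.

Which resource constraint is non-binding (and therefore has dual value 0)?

hops: 204/204 (binding)
bottling: 183/183 (binding)
fermentation: 43/54 (slack 11)
By complementary slackness, a constraint with positive slack has shadow price 0 → fermentation.

fermentation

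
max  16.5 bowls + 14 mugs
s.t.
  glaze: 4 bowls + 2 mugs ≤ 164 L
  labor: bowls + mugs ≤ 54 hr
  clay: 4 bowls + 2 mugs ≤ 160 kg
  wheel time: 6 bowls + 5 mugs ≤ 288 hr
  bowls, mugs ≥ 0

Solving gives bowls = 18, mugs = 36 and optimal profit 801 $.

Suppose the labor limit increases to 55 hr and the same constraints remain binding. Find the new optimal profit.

Check each constraint at x*: glaze 144/164 (slack 20); labor 54/54 (tight); clay 144/160 (slack 16); wheel time 288/288 (tight).
By complementary slackness, y = 0 for the non-binding constraints.
From A_Bᵀ y = c: 1·y_labor + 6·y_wheel time = 16.5; 1·y_labor + 5·y_wheel time = 14.
→ y_labor = 1.5 and y_wheel time = 2.5.
Δz = y_labor·Δb = 1.5 × (1) = 1.5, so new z* = 801 + 1.5 = 802.5.

802.5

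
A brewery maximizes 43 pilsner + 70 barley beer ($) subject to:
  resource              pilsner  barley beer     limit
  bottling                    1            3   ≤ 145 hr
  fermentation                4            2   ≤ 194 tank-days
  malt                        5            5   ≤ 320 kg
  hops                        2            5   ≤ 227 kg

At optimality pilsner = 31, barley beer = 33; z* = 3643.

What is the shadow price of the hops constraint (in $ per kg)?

9

Check each constraint at x*: bottling 130/145 (slack 15); fermentation 190/194 (slack 4); malt 320/320 (tight); hops 227/227 (tight).
Slack constraints have shadow price 0 (complementary slackness).
The binding rows give the dual system: 5·y_malt + 2·y_hops = 43 and 5·y_malt + 5·y_hops = 70.
This yields shadow prices y_malt = 5, y_hops = 9.
Shadow price of hops = 9.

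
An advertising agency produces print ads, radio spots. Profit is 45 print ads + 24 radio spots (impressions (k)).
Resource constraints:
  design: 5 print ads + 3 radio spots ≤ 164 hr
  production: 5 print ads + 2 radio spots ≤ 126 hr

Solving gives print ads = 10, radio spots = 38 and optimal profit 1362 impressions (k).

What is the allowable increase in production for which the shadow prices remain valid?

Binding constraints: design, production. The basis is B = [[5,3],[5,2]] with det -5.
Per unit increase in production, x* moves by d = (0.6, -1).
The basis stays optimal until radio spots reaches 0; allowable increase = 38 hr.

38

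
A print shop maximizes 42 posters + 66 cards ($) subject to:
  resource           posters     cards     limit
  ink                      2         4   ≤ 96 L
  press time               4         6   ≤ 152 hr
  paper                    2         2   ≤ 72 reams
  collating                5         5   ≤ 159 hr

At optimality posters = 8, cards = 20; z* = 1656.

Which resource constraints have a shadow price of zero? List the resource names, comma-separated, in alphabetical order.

collating, paper

ink: 96/96 (binding)
press time: 152/152 (binding)
paper: 56/72 (slack 16)
collating: 140/159 (slack 19)
By complementary slackness, a constraint with positive slack has shadow price 0 → collating, paper.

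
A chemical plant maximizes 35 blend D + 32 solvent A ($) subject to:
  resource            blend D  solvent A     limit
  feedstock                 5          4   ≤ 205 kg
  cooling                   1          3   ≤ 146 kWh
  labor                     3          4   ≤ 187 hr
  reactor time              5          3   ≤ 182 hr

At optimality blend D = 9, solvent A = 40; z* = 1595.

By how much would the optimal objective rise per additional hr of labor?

Check each constraint at x*: feedstock 205/205 (tight); cooling 129/146 (slack 17); labor 187/187 (tight); reactor time 165/182 (slack 17).
Slack constraints have shadow price 0 (complementary slackness).
From A_Bᵀ y = c: 5·y_feedstock + 3·y_labor = 35; 4·y_feedstock + 4·y_labor = 32.
Solving: y_feedstock = 5.5, y_labor = 2.5.
Shadow price of labor = 2.5.

2.5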